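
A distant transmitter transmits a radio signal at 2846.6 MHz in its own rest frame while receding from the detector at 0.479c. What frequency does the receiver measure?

1689.5 MHz

Relativistic Doppler for frequency: f' = f₀ · √((1 − β)/(1 + β)).
f' = 2846.6 × √(0.5210/1.4790) = 2846.6 × 0.59352 ≈ 1689.5 MHz.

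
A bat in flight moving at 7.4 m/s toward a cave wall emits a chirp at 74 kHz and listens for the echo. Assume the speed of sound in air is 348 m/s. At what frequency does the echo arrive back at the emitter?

The cave wall receives the sound from a moving source: f₁ = f₀ · v/(v − v_e) = 74 × 348/340.6 ≈ 75.6 kHz.
On the return leg the bat in flight is a moving observer: f₂ = f₁ · (v + v_e)/v = 75.6 × 355.4/348 ≈ 77.2 kHz.
Equivalently f₂ = f₀ · (v + v_e)/(v − v_e).

77.2 kHz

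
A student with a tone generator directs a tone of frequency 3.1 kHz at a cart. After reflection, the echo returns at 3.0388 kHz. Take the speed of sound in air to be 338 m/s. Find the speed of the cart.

3.4 m/s

Double Doppler shift off a moving reflector: f₂ = f₀ · (v + u)/(v − u) (u > 0 toward emitter).
Rearranging, u = v · (f₂ − f₀)/(f₂ + f₀) = 338 × -0.0612/6.1388 ≈ -3.4 m/s.
So the cart is moving at 3.4 m/s away from the emitter.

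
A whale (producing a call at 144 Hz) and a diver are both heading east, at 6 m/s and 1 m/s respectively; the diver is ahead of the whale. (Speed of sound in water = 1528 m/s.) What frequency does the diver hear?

The diver is ahead, so the whale is moving toward it while the diver is moving away from the whale.
With source approaching and observer receding, f' = f · (v − v_o)/(v − v_s).
f' = 144 × (1528 − 1)/(1528 − 6) = 144 × 1527/1522 ≈ 144 Hz.

144 Hz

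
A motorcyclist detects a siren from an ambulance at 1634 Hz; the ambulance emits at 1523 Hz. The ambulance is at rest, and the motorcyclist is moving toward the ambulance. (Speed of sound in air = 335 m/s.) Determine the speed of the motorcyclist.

f' = f · (v + v_o)/v ⇒ v_o = v · |f'/f − 1|.
v_o = 335 × |1634/1523 − 1| = 335 × 0.07288 ≈ 24.4 m/s.

24.4 m/s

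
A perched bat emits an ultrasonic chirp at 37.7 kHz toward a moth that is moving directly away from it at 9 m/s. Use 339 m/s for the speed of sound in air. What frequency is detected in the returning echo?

35.8 kHz

The moth first receives the wave as a moving observer: f₁ = f₀ · (v − u)/v = 37.7 × (339 − 9)/339 ≈ 36.7 kHz.
The reflection then acts as a moving source: f₂ = f₁ · v/(v + u) ≈ 35.8 kHz.
Equivalently f₂ = f₀ · (v − u)/(v + u).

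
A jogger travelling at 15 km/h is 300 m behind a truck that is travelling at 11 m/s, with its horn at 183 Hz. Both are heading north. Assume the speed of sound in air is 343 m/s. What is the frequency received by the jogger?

15 km/h = 4.167 m/s.
The jogger is behind, so the truck is moving away from it while the jogger is moving toward the truck.
With source receding and observer approaching, f' = f · (v + v_o)/(v + v_s).
f' = 183 × (343 + 4.167)/(343 + 11) = 183 × 347.17/354 ≈ 179 Hz.

179 Hz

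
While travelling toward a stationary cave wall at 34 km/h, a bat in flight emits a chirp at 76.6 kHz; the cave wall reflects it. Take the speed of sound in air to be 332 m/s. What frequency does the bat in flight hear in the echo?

81.1 kHz

34 km/h = 9.444 m/s.
The cave wall receives the sound from a moving source: f₁ = f₀ · v/(v − v_e) = 76.6 × 332/322.56 ≈ 78.8 kHz.
On the return leg the bat in flight is a moving observer: f₂ = f₁ · (v + v_e)/v = 78.8 × 341.44/332 ≈ 81.1 kHz.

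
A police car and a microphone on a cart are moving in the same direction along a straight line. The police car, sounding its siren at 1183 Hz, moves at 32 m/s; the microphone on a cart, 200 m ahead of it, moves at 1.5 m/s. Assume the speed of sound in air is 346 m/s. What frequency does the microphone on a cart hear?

1298 Hz

The microphone on a cart is ahead, so the police car is moving toward it while the microphone on a cart is moving away from the police car.
With source approaching and observer receding, f' = f · (v − v_o)/(v − v_s).
f' = 1183 × (346 − 1.5)/(346 − 32) = 1183 × 344.5/314 ≈ 1298 Hz.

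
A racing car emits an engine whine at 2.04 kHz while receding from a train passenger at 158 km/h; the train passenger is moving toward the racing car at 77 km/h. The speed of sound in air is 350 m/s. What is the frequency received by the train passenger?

158 km/h = 43.89 m/s; 77 km/h = 21.39 m/s.
Both move, so f' = f · (v + v_o)/(v + v_s).
f' = 2.04 × (350 + 21.39)/(350 + 43.89) = 2.04 × 371.39/393.89 ≈ 1.923 kHz.

1.923 kHz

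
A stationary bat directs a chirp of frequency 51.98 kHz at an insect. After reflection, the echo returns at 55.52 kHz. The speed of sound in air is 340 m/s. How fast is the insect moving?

11.2 m/s

Double Doppler shift off a moving reflector: f₂ = f₀ · (v + u)/(v − u) (u > 0 toward emitter).
Rearranging, u = v · (f₂ − f₀)/(f₂ + f₀) = 340 × 3.54/107.50 ≈ 11.2 m/s.
So the insect is moving at 11.2 m/s toward the emitter.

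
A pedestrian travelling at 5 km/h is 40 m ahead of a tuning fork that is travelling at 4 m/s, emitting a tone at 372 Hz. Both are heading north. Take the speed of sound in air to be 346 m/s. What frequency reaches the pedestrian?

375 Hz

5 km/h = 1.389 m/s.
The pedestrian is ahead, so the tuning fork is moving toward it while the pedestrian is moving away from the tuning fork.
With source approaching and observer receding, f' = f · (v − v_o)/(v − v_s).
f' = 372 × (346 − 1.389)/(346 − 4) = 372 × 344.61/342 ≈ 375 Hz.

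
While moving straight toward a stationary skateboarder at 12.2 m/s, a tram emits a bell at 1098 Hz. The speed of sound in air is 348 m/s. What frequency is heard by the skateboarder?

1138 Hz

Moving source, stationary observer: f' = f · v/(v − v_s) since the source is approaching.
f' = 1098 × 348/(348 − 12.2) = 1098 × 348/335.8 ≈ 1138 Hz.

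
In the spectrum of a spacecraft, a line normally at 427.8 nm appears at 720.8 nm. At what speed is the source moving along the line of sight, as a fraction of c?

λ'/λ₀ = 1.6849 > 1 (redshift), so the source is receding.
λ'/λ₀ = √((1 + β)/(1 − β)) for a receding source ⇒ β = (r² − 1)/(r² + 1) with r = λ'/λ₀.
β = (2.8389 − 1)/(2.8389 + 1) ≈ 0.479.

0.479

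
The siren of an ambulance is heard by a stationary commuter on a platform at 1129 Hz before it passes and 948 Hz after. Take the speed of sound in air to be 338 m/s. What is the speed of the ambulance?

f₁/f₂ = (v + v_s)/(v − v_s), so v_s = v · (f₁ − f₂)/(f₁ + f₂).
v_s = 338 × (1129 − 948)/(1129 + 948) = 338 × 181/2077 ≈ 29 m/s.

29 m/s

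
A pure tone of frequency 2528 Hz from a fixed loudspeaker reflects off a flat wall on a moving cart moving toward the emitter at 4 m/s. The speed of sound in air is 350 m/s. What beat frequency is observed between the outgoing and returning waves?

58.5 Hz

The flat wall on a moving cart first receives the wave as a moving observer: f₁ = f₀ · (v + u)/v = 2528 × (350 + 4)/350 ≈ 2556.9 Hz.
On reflection it acts as a source moving toward the stationary detector: f₂ = f₁ · v/(v − u) = 2556.9 × 350/346 ≈ 2586.5 Hz.
Beat frequency: |f₂ − f₀| = 2u·f₀/(v − u) = 2 × 4 × 2528/346 ≈ 58.5 Hz.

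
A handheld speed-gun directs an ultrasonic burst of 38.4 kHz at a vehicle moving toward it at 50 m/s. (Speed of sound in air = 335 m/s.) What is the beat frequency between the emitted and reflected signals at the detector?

The vehicle first receives the wave as a moving observer: f₁ = f₀ · (v + u)/v = 38.4 × (335 + 50)/335 ≈ 44.13 kHz.
On reflection it acts as a source moving toward the stationary detector: f₂ = f₁ · v/(v − u) = 44.13 × 335/285 ≈ 51.87 kHz.
Beat frequency (with f₀ = 38400 Hz): |f₂ − f₀| = 2u·f₀/(v − u) = 2 × 50 × 38400/285 ≈ 13474 Hz.

13474 Hz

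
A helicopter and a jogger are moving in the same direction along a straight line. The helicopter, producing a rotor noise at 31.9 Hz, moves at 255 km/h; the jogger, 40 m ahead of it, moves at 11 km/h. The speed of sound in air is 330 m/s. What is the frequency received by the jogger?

255 km/h = 70.83 m/s; 11 km/h = 3.056 m/s.
The jogger is ahead, so the helicopter is moving toward it while the jogger is moving away from the helicopter.
With source approaching and observer receding, f' = f · (v − v_o)/(v − v_s).
f' = 31.9 × (330 − 3.056)/(330 − 70.83) = 31.9 × 326.94/259.17 ≈ 40.2 Hz.

40.2 Hz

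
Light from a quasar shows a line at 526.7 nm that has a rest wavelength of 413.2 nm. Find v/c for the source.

0.238c

λ'/λ₀ = 1.2747 > 1 (redshift), so the source is receding.
λ'/λ₀ = √((1 + β)/(1 − β)) for a receding source ⇒ β = (r² − 1)/(r² + 1) with r = λ'/λ₀.
β = (1.6248 − 1)/(1.6248 + 1) ≈ 0.238.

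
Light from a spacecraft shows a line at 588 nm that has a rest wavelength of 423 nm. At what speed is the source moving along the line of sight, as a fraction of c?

λ'/λ₀ = 1.3901 > 1 (redshift), so the source is receding.
λ'/λ₀ = √((1 + β)/(1 − β)) for a receding source ⇒ β = (r² − 1)/(r² + 1) with r = λ'/λ₀.
β = (1.9323 − 1)/(1.9323 + 1) ≈ 0.318.

0.318c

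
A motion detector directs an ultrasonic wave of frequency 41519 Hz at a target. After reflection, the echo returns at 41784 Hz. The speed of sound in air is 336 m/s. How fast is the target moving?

1.07 m/s

Double Doppler shift off a moving reflector: f₂ = f₀ · (v + u)/(v − u) (u > 0 toward emitter).
Rearranging, u = v · (f₂ − f₀)/(f₂ + f₀) = 336 × 265/83303 ≈ 1.07 m/s.
So the target is moving at 1.07 m/s toward the emitter.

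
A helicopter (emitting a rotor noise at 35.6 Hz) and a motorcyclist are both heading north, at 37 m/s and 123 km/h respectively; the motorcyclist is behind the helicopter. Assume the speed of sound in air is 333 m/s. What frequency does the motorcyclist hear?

123 km/h = 34.17 m/s.
The motorcyclist is behind, so the helicopter is moving away from it while the motorcyclist is moving toward the helicopter.
With source receding and observer approaching, f' = f · (v + v_o)/(v + v_s).
f' = 35.6 × (333 + 34.17)/(333 + 37) = 35.6 × 367.17/370 ≈ 35.3 Hz.

35.3 Hz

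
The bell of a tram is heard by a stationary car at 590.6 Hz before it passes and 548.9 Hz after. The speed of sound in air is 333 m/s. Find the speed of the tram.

12.2 m/s

f₁/f₂ = (v + v_s)/(v − v_s), so v_s = v · (f₁ − f₂)/(f₁ + f₂).
v_s = 333 × (590.6 − 548.9)/(590.6 + 548.9) = 333 × 41.7/1139.5 ≈ 12.2 m/s.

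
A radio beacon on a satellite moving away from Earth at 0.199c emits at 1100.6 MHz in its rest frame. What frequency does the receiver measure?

Relativistic Doppler for frequency: f' = f₀ · √((1 − β)/(1 + β)).
f' = 1100.6 × √(0.8010/1.1990) = 1100.6 × 0.81735 ≈ 899.6 MHz.

899.6 MHz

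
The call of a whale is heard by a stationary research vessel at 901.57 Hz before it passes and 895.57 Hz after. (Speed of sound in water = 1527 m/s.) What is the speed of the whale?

f₁/f₂ = (v + v_s)/(v − v_s), so v_s = v · (f₁ − f₂)/(f₁ + f₂).
v_s = 1527 × (901.57 − 895.57)/(901.57 + 895.57) = 1527 × 6.00/1797.14 ≈ 5.1 m/s.

5.1 m/s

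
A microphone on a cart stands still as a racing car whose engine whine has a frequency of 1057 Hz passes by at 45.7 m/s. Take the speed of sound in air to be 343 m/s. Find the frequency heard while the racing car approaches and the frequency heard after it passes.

Approaching: f₁ = f · v/(v − v_s) = 1057 × 343/297.3 ≈ 1219 Hz.
Receding: f₂ = f · v/(v + v_s) = 1057 × 343/388.7 ≈ 933 Hz.

1219 Hz approaching; 933 Hz receding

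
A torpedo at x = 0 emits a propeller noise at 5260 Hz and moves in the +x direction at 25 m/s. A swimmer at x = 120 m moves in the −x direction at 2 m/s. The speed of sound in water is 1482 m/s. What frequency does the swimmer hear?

5357 Hz

The observer lies on the +x side, so the source is heading toward the observer and the observer is heading toward the source.
Both move, so f' = f · (v + v_o)/(v − v_s).
f' = 5260 × (1482 + 2)/(1482 − 25) = 5260 × 1484/1457 ≈ 5357 Hz.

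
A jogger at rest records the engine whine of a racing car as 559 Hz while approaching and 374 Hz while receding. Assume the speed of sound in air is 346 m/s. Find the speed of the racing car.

69 m/s

f₁/f₂ = (v + v_s)/(v − v_s), so v_s = v · (f₁ − f₂)/(f₁ + f₂).
v_s = 346 × (559 − 374)/(559 + 374) = 346 × 185/933 ≈ 69 m/s.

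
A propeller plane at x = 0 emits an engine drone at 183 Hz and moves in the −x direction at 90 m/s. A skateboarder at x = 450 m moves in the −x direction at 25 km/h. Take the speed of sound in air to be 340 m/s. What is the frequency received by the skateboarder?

25 km/h = 6.944 m/s.
The observer lies on the +x side, so the source is heading away from the observer and the observer is heading toward the source.
With source receding and observer approaching, f' = f · (v + v_o)/(v + v_s).
f' = 183 × (340 + 6.944)/(340 + 90) = 183 × 346.94/430 ≈ 148 Hz.

148 Hz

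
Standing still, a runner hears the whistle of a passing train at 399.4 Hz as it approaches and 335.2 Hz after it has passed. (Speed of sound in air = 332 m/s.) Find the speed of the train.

f₁/f₂ = (v + v_s)/(v − v_s), so v_s = v · (f₁ − f₂)/(f₁ + f₂).
v_s = 332 × (399.4 − 335.2)/(399.4 + 335.2) = 332 × 64.2/734.6 ≈ 29 m/s.

29 m/s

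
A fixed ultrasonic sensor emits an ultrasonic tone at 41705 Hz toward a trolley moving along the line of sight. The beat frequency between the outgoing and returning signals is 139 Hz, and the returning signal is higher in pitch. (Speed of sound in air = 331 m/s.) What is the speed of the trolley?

0.55 m/s

Double Doppler shift off a moving reflector: f₂ = f₀ · (v + u)/(v − u) (u > 0 toward emitter).
Returning signal is higher, so f₂ = f₀ + Δf = 41705 + 139 = 41844 Hz.
Rearranging, u = v · (f₂ − f₀)/(f₂ + f₀) = 331 × 139/83549 ≈ 0.55 m/s.
So the trolley is moving at 0.55 m/s toward the emitter.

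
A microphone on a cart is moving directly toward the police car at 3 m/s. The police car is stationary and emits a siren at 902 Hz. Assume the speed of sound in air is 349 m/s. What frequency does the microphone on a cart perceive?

Only the observer moves, toward the source, so f' = f · (v + v_o)/v.
f' = 902 × (349 + 3)/349 = 902 × 352/349 ≈ 910 Hz.

910 Hz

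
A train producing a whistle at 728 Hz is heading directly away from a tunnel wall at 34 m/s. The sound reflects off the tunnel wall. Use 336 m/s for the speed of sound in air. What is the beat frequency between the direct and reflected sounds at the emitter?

134 Hz

The tunnel wall receives the sound from a moving source: f₁ = f₀ · v/(v + v_e) = 728 × 336/370 ≈ 661.1 Hz.
On the return leg the train is a moving observer: f₂ = f₁ · (v − v_e)/v = 661.1 × 302/336 ≈ 594.2 Hz.
Beat against the emitted tone: |f₂ − f₀| = 2v_e·f₀/(v + v_e) = 2 × 34 × 728/370 ≈ 134 Hz.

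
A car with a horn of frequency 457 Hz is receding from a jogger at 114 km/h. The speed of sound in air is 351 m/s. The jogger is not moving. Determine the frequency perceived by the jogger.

114 km/h = 31.67 m/s.
With the source moving away from a stationary observer, f' = f · v/(v + v_s).
f' = 457 × 351/(351 + 31.67) = 457 × 351/382.7 ≈ 419 Hz.

419 Hz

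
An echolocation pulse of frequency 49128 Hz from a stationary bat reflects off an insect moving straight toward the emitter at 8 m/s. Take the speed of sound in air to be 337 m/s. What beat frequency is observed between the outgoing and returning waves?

At the insect (a moving observer), f₁ = f₀ · (v + u)/v = 49128 × 345/337 ≈ 50294 Hz.
The reflection then acts as a moving source: f₂ = f₁ · v/(v − u) ≈ 51517 Hz.
Beat frequency: |f₂ − f₀| = 2u·f₀/(v − u) = 2 × 8 × 49128/329 ≈ 2389 Hz.

2389 Hz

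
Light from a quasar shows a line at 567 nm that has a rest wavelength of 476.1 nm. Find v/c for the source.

λ'/λ₀ = 1.1909 > 1 (redshift), so the source is receding.
λ'/λ₀ = √((1 + β)/(1 − β)) for a receding source ⇒ β = (r² − 1)/(r² + 1) with r = λ'/λ₀.
β = (1.4183 − 1)/(1.4183 + 1) ≈ 0.173.

0.173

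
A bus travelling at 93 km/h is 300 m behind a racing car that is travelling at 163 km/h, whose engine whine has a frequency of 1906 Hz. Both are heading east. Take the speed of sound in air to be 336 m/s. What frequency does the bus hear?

163 km/h = 45.28 m/s; 93 km/h = 25.83 m/s.
The bus is behind, so the racing car is moving away from it while the bus is moving toward the racing car.
With source receding and observer approaching, f' = f · (v + v_o)/(v + v_s).
f' = 1906 × (336 + 25.83)/(336 + 45.28) = 1906 × 361.83/381.28 ≈ 1809 Hz.

1809 Hz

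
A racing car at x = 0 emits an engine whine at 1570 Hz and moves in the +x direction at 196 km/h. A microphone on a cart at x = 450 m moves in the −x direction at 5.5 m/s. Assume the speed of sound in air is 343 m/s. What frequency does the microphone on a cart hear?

1896 Hz

196 km/h = 54.44 m/s.
The observer lies on the +x side, so the source is heading toward the observer and the observer is heading toward the source.
Both move, so f' = f · (v + v_o)/(v − v_s).
f' = 1570 × (343 + 5.5)/(343 − 54.44) = 1570 × 348.5/288.56 ≈ 1896 Hz.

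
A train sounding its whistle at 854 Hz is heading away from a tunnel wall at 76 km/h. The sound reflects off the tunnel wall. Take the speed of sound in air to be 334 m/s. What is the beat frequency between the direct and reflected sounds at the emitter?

102 Hz

76 km/h = 21.11 m/s.
The tunnel wall receives the sound from a moving source: f₁ = f₀ · v/(v + v_e) = 854 × 334/355.11 ≈ 803.2 Hz.
On the return leg the train is a moving observer: f₂ = f₁ · (v − v_e)/v = 803.2 × 312.89/334 ≈ 752.5 Hz.
Equivalently f₂ = f₀ · (v − v_e)/(v + v_e).
Beat against the emitted tone: |f₂ − f₀| = 2v_e·f₀/(v + v_e) = 2 × 21.11 × 854/355.11 ≈ 102 Hz.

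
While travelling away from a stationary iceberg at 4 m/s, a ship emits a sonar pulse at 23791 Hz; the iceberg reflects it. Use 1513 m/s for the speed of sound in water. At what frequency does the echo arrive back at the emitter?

The iceberg receives the sound from a moving source: f₁ = f₀ · v/(v + v_e) = 23791 × 1513/1517 ≈ 23728 Hz.
On the return leg the ship is a moving observer: f₂ = f₁ · (v − v_e)/v = 23728 × 1509/1513 ≈ 23666 Hz.
Equivalently f₂ = f₀ · (v − v_e)/(v + v_e).

23666 Hz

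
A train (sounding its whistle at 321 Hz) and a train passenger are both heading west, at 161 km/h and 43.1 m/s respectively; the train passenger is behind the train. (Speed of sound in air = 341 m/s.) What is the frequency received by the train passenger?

161 km/h = 44.72 m/s.
The train passenger is behind, so the train is moving away from it while the train passenger is moving toward the train.
Both move, so f' = f · (v + v_o)/(v + v_s).
f' = 321 × (341 + 43.1)/(341 + 44.72) = 321 × 384.1/385.72 ≈ 320 Hz.

320 Hz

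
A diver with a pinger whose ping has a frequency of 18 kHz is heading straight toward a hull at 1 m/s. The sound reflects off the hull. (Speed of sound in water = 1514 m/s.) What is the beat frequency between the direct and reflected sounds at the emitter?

The hull receives the sound from a moving source: f₁ = f₀ · v/(v − v_e) = 18 × 1514/1513 ≈ 18.0119 kHz.
On the return leg the diver with a pinger is a moving observer: f₂ = f₁ · (v + v_e)/v = 18.0119 × 1515/1514 ≈ 18.0238 kHz.
Equivalently f₂ = f₀ · (v + v_e)/(v − v_e).
Beat against the emitted tone (with f₀ = 18000 Hz): |f₂ − f₀| = 2v_e·f₀/(v − v_e) = 2 × 1 × 18000/1513 ≈ 23.8 Hz.

23.8 Hz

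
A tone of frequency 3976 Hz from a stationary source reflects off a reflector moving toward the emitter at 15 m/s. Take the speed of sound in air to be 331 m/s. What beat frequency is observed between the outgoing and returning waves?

The reflector first receives the wave as a moving observer: f₁ = f₀ · (v + u)/v = 3976 × (331 + 15)/331 ≈ 4156 Hz.
The reflection then acts as a moving source: f₂ = f₁ · v/(v − u) ≈ 4353 Hz.
Beat frequency: |f₂ − f₀| = 2u·f₀/(v − u) = 2 × 15 × 3976/316 ≈ 377 Hz.

377 Hz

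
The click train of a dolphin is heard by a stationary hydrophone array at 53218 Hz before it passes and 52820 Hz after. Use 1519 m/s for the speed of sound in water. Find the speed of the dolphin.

f₁/f₂ = (v + v_s)/(v − v_s), so v_s = v · (f₁ − f₂)/(f₁ + f₂).
v_s = 1519 × (53218 − 52820)/(53218 + 52820) = 1519 × 398/106038 ≈ 5.7 m/s.

5.7 m/s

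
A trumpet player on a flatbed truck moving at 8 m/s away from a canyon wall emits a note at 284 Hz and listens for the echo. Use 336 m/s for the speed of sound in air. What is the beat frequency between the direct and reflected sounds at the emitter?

The canyon wall receives the sound from a moving source: f₁ = f₀ · v/(v + v_e) = 284 × 336/344 ≈ 277.40 Hz.
On the return leg the trumpet player on a flatbed truck is a moving observer: f₂ = f₁ · (v − v_e)/v = 277.40 × 328/336 ≈ 270.79 Hz.
Beat against the emitted tone: |f₂ − f₀| = 2v_e·f₀/(v + v_e) = 2 × 8 × 284/344 ≈ 13.2 Hz.

13.2 Hz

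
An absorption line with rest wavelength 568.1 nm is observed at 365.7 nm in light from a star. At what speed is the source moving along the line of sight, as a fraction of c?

0.414

λ'/λ₀ = 0.6437 < 1 (blueshift), so the source is approaching.
λ'/λ₀ = √((1 − β)/(1 + β)) for an approaching source ⇒ β = (1 − r²)/(1 + r²) with r = λ'/λ₀.
β = (1 − 0.4144)/(1 + 0.4144) ≈ 0.414.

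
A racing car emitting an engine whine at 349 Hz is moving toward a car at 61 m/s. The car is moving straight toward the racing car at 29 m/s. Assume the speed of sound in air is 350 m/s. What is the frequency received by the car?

General Doppler shift: f' = f · (v + v_o)/(v − v_s).
f' = 349 × (350 + 29)/(350 − 61) = 349 × 379/289 ≈ 458 Hz.

458 Hz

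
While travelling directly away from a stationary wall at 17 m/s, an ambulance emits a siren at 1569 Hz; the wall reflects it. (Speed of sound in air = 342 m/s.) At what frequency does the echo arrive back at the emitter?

The wall receives the sound from a moving source: f₁ = f₀ · v/(v + v_e) = 1569 × 342/359 ≈ 1495 Hz.
On the return leg the ambulance is a moving observer: f₂ = f₁ · (v − v_e)/v = 1495 × 325/342 ≈ 1420 Hz.

1420 Hz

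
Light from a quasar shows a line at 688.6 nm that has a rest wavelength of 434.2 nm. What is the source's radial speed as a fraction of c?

0.431

λ'/λ₀ = 1.5859 > 1 (redshift), so the source is receding.
λ'/λ₀ = √((1 + β)/(1 − β)) for a receding source ⇒ β = (r² − 1)/(r² + 1) with r = λ'/λ₀.
β = (2.5151 − 1)/(2.5151 + 1) ≈ 0.431.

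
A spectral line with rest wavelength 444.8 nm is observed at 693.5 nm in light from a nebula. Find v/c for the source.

0.417c

λ'/λ₀ = 1.5591 > 1 (redshift), so the source is receding.
λ'/λ₀ = √((1 + β)/(1 − β)) for a receding source ⇒ β = (r² − 1)/(r² + 1) with r = λ'/λ₀.
β = (2.4309 − 1)/(2.4309 + 1) ≈ 0.417.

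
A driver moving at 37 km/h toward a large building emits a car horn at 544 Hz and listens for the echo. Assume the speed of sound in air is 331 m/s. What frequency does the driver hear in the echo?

579 Hz

37 km/h = 10.28 m/s.
The large building receives the sound from a moving source: f₁ = f₀ · v/(v − v_e) = 544 × 331/320.72 ≈ 561 Hz.
On the return leg the driver is a moving observer: f₂ = f₁ · (v + v_e)/v = 561 × 341.28/331 ≈ 579 Hz.
Equivalently f₂ = f₀ · (v + v_e)/(v − v_e).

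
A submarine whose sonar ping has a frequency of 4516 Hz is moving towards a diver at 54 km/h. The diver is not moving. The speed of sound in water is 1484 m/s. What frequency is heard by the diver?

54 km/h = 15 m/s.
With the source moving toward a stationary observer, f' = f · v/(v − v_s).
f' = 4516 × 1484/(1484 − 15) = 4516 × 1484/1469 ≈ 4562 Hz.

4562 Hz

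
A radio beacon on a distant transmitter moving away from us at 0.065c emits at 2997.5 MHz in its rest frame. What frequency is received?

2808.6 MHz

Relativistic Doppler for frequency: f' = f₀ · √((1 − β)/(1 + β)).
f' = 2997.5 × √(0.9350/1.0650) = 2997.5 × 0.93698 ≈ 2808.6 MHz.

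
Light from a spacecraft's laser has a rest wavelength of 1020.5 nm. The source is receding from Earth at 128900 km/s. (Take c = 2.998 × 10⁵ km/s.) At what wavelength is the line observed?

β = v/c = 128900/299800 = 0.4300.
Relativistic Doppler for wavelength: λ' = λ₀ · √((1 + β)/(1 − β)).
λ' = 1020.5 × √(1.4300/0.5700) = 1020.5 × 1.58382 ≈ 1616.3 nm.

1616.3 nm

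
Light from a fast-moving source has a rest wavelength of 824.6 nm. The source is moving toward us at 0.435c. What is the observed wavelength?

Relativistic Doppler for wavelength: λ' = λ₀ · √((1 − β)/(1 + β)).
λ' = 824.6 × √(0.5650/1.4350) = 824.6 × 0.62748 ≈ 517.4 nm.

517.4 nm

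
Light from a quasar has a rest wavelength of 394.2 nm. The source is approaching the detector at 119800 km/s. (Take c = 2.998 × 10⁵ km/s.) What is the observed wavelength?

258.2 nm

β = v/c = 119800/299800 = 0.3996.
Relativistic Doppler for wavelength: λ' = λ₀ · √((1 − β)/(1 + β)).
λ' = 394.2 × √(0.6004/1.3996) = 394.2 × 0.65497 ≈ 258.2 nm.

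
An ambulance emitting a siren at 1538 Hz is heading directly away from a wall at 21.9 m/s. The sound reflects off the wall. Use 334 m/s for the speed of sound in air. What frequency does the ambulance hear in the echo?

1349 Hz

The wall receives the sound from a moving source: f₁ = f₀ · v/(v + v_e) = 1538 × 334/355.9 ≈ 1443 Hz.
On the return leg the ambulance is a moving observer: f₂ = f₁ · (v − v_e)/v = 1443 × 312.1/334 ≈ 1349 Hz.
Equivalently f₂ = f₀ · (v − v_e)/(v + v_e).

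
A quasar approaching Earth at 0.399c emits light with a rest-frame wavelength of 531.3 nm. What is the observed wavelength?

348.2 nm

Relativistic Doppler for wavelength: λ' = λ₀ · √((1 − β)/(1 + β)).
λ' = 531.3 × √(0.6010/1.3990) = 531.3 × 0.65543 ≈ 348.2 nm.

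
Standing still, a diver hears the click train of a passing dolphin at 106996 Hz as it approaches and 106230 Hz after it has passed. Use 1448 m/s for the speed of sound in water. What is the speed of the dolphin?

f₁/f₂ = (v + v_s)/(v − v_s), so v_s = v · (f₁ − f₂)/(f₁ + f₂).
v_s = 1448 × (106996 − 106230)/(106996 + 106230) = 1448 × 766/213226 ≈ 5.2 m/s.

5.2 m/s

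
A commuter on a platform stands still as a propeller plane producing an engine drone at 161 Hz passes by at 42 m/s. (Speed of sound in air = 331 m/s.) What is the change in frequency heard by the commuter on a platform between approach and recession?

Approaching: f₁ = f · v/(v − v_s) = 161 × 331/289 ≈ 184.4 Hz.
Receding: f₂ = f · v/(v + v_s) = 161 × 331/373 ≈ 142.9 Hz.
Drop: f₁ − f₂ = 2f·v·v_s/(v² − v_s²) = 2 × 161 × 331 × 42/(331² − 42²) ≈ 41.5 Hz.

41.5 Hz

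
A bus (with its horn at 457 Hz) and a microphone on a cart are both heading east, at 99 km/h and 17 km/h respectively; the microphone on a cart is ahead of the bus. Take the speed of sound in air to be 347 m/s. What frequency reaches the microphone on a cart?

490 Hz

99 km/h = 27.5 m/s; 17 km/h = 4.722 m/s.
The microphone on a cart is ahead, so the bus is moving toward it while the microphone on a cart is moving away from the bus.
Both move, so f' = f · (v − v_o)/(v − v_s).
f' = 457 × (347 − 4.722)/(347 − 27.5) = 457 × 342.28/319.5 ≈ 490 Hz.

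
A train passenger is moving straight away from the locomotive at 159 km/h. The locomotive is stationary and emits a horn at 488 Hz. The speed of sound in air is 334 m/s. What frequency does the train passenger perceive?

159 km/h = 44.17 m/s.
Moving observer, stationary source: f' = f · (v − v_o)/v.
f' = 488 × (334 − 44.17)/334 = 488 × 289.83/334 ≈ 423 Hz.

423 Hz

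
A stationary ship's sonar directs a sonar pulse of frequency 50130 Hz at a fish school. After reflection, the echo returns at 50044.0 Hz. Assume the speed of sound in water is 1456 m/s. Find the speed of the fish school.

Double Doppler shift off a moving reflector: f₂ = f₀ · (v + u)/(v − u) (u > 0 toward emitter).
Rearranging, u = v · (f₂ − f₀)/(f₂ + f₀) = 1456 × -86.0/100174.0 ≈ -1.25 m/s.
So the fish school is moving at 1.25 m/s away from the emitter.

1.25 m/s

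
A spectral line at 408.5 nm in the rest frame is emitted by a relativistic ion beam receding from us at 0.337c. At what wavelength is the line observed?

Relativistic Doppler for wavelength: λ' = λ₀ · √((1 + β)/(1 − β)).
λ' = 408.5 × √(1.3370/0.6630) = 408.5 × 1.42007 ≈ 580.1 nm.

580.1 nm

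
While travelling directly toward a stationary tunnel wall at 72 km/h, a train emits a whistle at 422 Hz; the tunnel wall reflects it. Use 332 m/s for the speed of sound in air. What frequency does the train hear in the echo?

72 km/h = 20 m/s.
The tunnel wall receives the sound from a moving source: f₁ = f₀ · v/(v − v_e) = 422 × 332/312 ≈ 449 Hz.
On the return leg the train is a moving observer: f₂ = f₁ · (v + v_e)/v = 449 × 352/332 ≈ 476 Hz.

476 Hz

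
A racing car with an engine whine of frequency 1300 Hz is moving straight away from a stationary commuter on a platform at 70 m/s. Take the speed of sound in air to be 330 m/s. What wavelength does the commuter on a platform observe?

With the source moving away from a stationary observer, f' = f · v/(v + v_s).
f' = 1300 × 330/(330 + 70) ≈ 1072 Hz.
λ' = v/f' = 330/1072.5 ≈ 30.8 cm.

30.8 cm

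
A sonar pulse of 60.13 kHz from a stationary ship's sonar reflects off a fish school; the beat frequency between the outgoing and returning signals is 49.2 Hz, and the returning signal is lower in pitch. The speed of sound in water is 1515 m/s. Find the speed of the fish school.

Double Doppler shift off a moving reflector: f₂ = f₀ · (v + u)/(v − u) (u > 0 toward emitter).
Returning signal is lower, so f₂ = f₀ − Δf = 60130 − 49.2 = 60080.8 Hz.
Rearranging, u = v · (f₂ − f₀)/(f₂ + f₀) = 1515 × -49.2/120210.8 ≈ -0.62 m/s.
So the fish school is moving at 0.62 m/s away from the emitter.

0.62 m/s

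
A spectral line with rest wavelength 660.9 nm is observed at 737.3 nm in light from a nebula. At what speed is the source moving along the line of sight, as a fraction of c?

λ'/λ₀ = 1.1156 > 1 (redshift), so the source is receding.
λ'/λ₀ = √((1 + β)/(1 − β)) for a receding source ⇒ β = (r² − 1)/(r² + 1) with r = λ'/λ₀.
β = (1.2446 − 1)/(1.2446 + 1) ≈ 0.109.

0.109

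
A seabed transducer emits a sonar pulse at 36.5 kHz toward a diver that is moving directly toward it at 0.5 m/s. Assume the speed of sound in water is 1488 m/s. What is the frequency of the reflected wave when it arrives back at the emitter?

36.5 kHz

At the diver (a moving observer), f₁ = f₀ · (v + u)/v = 36.5 × 1488.5/1488 ≈ 36.5 kHz.
The reflection then acts as a moving source: f₂ = f₁ · v/(v − u) ≈ 36.5 kHz.
Equivalently f₂ = f₀ · (v + u)/(v − u).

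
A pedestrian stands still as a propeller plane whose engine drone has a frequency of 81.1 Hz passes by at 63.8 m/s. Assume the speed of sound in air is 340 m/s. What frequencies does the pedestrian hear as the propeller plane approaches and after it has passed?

Approaching: f₁ = f · v/(v − v_s) = 81.1 × 340/276.2 ≈ 100 Hz.
Receding: f₂ = f · v/(v + v_s) = 81.1 × 340/403.8 ≈ 68 Hz.

100 Hz approaching; 68 Hz receding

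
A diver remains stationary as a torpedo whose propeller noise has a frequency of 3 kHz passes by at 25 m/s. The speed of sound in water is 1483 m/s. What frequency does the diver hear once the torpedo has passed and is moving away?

2.95 kHz

Receding: f₂ = f · v/(v + v_s) = 3 × 1483/1508 ≈ 2.95 kHz.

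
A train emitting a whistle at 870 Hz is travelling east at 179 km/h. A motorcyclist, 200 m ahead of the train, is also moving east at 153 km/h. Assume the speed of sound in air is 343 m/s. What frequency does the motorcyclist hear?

179 km/h = 49.72 m/s; 153 km/h = 42.5 m/s.
The motorcyclist is ahead, so the train is moving toward it while the motorcyclist is moving away from the train.
General Doppler shift: f' = f · (v − v_o)/(v − v_s).
f' = 870 × (343 − 42.5)/(343 − 49.72) = 870 × 300.5/293.28 ≈ 891 Hz.

891 Hz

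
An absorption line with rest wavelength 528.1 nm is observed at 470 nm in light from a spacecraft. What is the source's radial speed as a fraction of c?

0.116c

λ'/λ₀ = 0.8900 < 1 (blueshift), so the source is approaching.
λ'/λ₀ = √((1 − β)/(1 + β)) for an approaching source ⇒ β = (1 − r²)/(1 + r²) with r = λ'/λ₀.
β = (1 − 0.7921)/(1 + 0.7921) ≈ 0.116.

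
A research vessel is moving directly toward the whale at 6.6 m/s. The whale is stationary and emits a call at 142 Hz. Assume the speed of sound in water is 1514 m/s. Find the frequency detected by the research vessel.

143 Hz

Moving observer, stationary source: f' = f · (v + v_o)/v.
f' = 142 × (1514 + 6.6)/1514 = 142 × 1520.6/1514 ≈ 143 Hz.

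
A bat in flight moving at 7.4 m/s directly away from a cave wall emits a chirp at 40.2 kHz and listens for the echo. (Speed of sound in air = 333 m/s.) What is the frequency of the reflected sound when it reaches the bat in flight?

38.5 kHz

The cave wall receives the sound from a moving source: f₁ = f₀ · v/(v + v_e) = 40.2 × 333/340.4 ≈ 39.3 kHz.
On the return leg the bat in flight is a moving observer: f₂ = f₁ · (v − v_e)/v = 39.3 × 325.6/333 ≈ 38.5 kHz.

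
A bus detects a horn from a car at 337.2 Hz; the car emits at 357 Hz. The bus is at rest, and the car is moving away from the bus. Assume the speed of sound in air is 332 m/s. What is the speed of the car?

19.5 m/s

f' = f · v/(v + v_s) ⇒ v_s = v · |1 − f/f'|.
v_s = 332 × |1 − 357/337.2| = 332 × 0.05872 ≈ 19.5 m/s.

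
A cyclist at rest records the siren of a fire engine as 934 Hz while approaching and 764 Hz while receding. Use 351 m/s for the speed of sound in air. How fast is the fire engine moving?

f₁/f₂ = (v + v_s)/(v − v_s), so v_s = v · (f₁ − f₂)/(f₁ + f₂).
v_s = 351 × (934 − 764)/(934 + 764) = 351 × 170/1698 ≈ 35 m/s.

35 m/s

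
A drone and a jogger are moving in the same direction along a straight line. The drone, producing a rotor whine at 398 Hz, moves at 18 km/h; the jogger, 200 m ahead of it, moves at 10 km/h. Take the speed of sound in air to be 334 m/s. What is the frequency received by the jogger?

18 km/h = 5 m/s; 10 km/h = 2.778 m/s.
The jogger is ahead, so the drone is moving toward it while the jogger is moving away from the drone.
General Doppler shift: f' = f · (v − v_o)/(v − v_s).
f' = 398 × (334 − 2.778)/(334 − 5) = 398 × 331.22/329 ≈ 401 Hz.

401 Hz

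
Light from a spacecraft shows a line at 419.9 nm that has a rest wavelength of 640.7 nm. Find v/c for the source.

0.399

λ'/λ₀ = 0.6554 < 1 (blueshift), so the source is approaching.
λ'/λ₀ = √((1 − β)/(1 + β)) for an approaching source ⇒ β = (1 − r²)/(1 + r²) with r = λ'/λ₀.
β = (1 − 0.4295)/(1 + 0.4295) ≈ 0.399.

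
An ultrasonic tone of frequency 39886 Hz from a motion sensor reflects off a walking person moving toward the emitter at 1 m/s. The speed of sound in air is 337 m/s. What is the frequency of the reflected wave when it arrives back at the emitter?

The walking person first receives the wave as a moving observer: f₁ = f₀ · (v + u)/v = 39886 × (337 + 1)/337 ≈ 40004 Hz.
On reflection it acts as a source moving toward the stationary detector: f₂ = f₁ · v/(v − u) = 40004 × 337/336 ≈ 40123 Hz.

40123 Hz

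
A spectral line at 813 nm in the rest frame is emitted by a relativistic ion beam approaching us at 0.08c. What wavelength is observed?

Relativistic Doppler for wavelength: λ' = λ₀ · √((1 − β)/(1 + β)).
λ' = 813 × √(0.9200/1.0800) = 813 × 0.92296 ≈ 750.4 nm.

750.4 nm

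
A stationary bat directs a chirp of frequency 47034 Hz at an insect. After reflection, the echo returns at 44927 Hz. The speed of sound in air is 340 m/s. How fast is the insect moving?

7.8 m/s

Double Doppler shift off a moving reflector: f₂ = f₀ · (v + u)/(v − u) (u > 0 toward emitter).
Rearranging, u = v · (f₂ − f₀)/(f₂ + f₀) = 340 × -2107/91961 ≈ -7.8 m/s.
So the insect is moving at 7.8 m/s away from the emitter.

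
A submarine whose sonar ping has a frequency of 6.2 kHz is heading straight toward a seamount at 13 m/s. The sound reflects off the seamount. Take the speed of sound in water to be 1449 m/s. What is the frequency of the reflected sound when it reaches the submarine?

The seamount receives the sound from a moving source: f₁ = f₀ · v/(v − v_e) = 6.2 × 1449/1436 ≈ 6.26 kHz.
On the return leg the submarine is a moving observer: f₂ = f₁ · (v + v_e)/v = 6.26 × 1462/1449 ≈ 6.31 kHz.

6.31 kHz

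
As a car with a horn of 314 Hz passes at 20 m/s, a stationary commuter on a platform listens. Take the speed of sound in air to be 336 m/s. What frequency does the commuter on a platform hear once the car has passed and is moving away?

296 Hz

Receding: f₂ = f · v/(v + v_s) = 314 × 336/356 ≈ 296 Hz.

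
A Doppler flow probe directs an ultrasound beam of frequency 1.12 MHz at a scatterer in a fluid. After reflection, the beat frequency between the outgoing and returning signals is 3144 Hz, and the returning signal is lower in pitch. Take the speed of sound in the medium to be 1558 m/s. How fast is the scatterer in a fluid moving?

Double Doppler shift off a moving reflector: f₂ = f₀ · (v + u)/(v − u) (u > 0 toward emitter).
Returning signal is lower, so f₂ = f₀ − Δf = 1120000 − 3144 = 1116856 Hz.
Rearranging, u = v · (f₂ − f₀)/(f₂ + f₀) = 1558 × -3144/2236856 ≈ -2.19 m/s.
So the scatterer in a fluid is moving at 2.19 m/s away from the emitter.

2.19 m/s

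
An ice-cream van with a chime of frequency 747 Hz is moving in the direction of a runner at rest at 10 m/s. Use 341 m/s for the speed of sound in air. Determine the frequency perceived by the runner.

770 Hz

Only the source moves, toward the listener, so f' = f · v/(v − v_s).
f' = 747 × 341/(341 − 10) = 747 × 341/331 ≈ 770 Hz.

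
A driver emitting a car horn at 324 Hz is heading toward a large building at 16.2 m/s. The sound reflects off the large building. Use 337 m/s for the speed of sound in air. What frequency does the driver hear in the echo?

357 Hz

The large building receives the sound from a moving source: f₁ = f₀ · v/(v − v_e) = 324 × 337/320.8 ≈ 340 Hz.
On the return leg the driver is a moving observer: f₂ = f₁ · (v + v_e)/v = 340 × 353.2/337 ≈ 357 Hz.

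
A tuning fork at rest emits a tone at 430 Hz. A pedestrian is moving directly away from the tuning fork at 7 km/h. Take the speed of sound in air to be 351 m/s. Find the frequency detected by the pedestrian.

7 km/h = 1.944 m/s.
Only the observer moves, away from the source, so f' = f · (v − v_o)/v.
f' = 430 × (351 − 1.944)/351 = 430 × 349.06/351 ≈ 428 Hz.

428 Hz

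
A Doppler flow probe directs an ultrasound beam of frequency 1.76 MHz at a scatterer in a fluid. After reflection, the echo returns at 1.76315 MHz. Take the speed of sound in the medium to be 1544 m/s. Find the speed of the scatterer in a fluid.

Double Doppler shift off a moving reflector: f₂ = f₀ · (v + u)/(v − u) (u > 0 toward emitter).
Rearranging, u = v · (f₂ − f₀)/(f₂ + f₀) = 1544 × 0.00315/3.52315 ≈ 1.38 m/s.
So the scatterer in a fluid is moving at 1.38 m/s toward the emitter.

1.38 m/s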